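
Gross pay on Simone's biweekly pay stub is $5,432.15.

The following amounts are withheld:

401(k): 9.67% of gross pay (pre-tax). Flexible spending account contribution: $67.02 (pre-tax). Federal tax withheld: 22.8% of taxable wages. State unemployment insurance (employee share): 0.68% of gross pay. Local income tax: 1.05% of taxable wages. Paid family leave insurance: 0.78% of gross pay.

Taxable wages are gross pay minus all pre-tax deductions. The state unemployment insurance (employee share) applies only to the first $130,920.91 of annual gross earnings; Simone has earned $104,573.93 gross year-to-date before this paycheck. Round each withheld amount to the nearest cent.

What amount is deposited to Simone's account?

$3,606.23

Flexible spending account contribution: $67.02
401(k): $5,432.15 × 0.0967 = $525.29
Pre-tax total = $67.02 + $525.29 = $592.31
Taxable wages = $5,432.15 − $592.31 = $4,839.84
Federal tax withheld: $4,839.84 × 0.228 = $1,103.48
Local income tax: $4,839.84 × 0.0105 = $50.82
Paid family leave insurance: $5,432.15 × 0.0078 = $42.37
State unemployment insurance (employee share): cap not yet reached, full $5,432.15 is subject → $5,432.15 × 0.0068 = $36.94
Total deductions = $67.02 + $525.29 + $1,103.48 + $50.82 + $42.37 + $36.94 = $1,825.92
Net pay = $5,432.15 − $1,825.92 = $3,606.23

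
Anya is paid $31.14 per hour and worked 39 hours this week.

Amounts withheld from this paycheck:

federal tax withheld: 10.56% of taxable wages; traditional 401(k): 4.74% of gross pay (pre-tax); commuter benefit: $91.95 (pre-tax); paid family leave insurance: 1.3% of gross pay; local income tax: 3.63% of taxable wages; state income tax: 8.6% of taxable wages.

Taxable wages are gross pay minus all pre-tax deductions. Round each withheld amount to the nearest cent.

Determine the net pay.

$806.45

Gross pay: 39 × $31.14 = $1,214.46
Commuter benefit: $91.95
Traditional 401(k): $1,214.46 × 0.0474 = $57.57
Pre-tax total = $91.95 + $57.57 = $149.52
Taxable wages = $1,214.46 − $149.52 = $1,064.94
Federal tax withheld: $1,064.94 × 0.1056 = $112.46
State income tax: $1,064.94 × 0.086 = $91.58
Local income tax: $1,064.94 × 0.0363 = $38.66
Paid family leave insurance: $1,214.46 × 0.013 = $15.79
Total deductions = $91.95 + $57.57 + $112.46 + $91.58 + $38.66 + $15.79 = $408.01
Net pay = $1,214.46 − $408.01 = $806.45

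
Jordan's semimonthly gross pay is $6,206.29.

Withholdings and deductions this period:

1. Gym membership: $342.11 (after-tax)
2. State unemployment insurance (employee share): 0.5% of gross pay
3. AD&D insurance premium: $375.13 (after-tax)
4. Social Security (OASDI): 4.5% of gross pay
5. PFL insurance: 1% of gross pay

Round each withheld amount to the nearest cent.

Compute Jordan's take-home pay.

$5,116.68

Social Security (OASDI): $6,206.29 × 0.045 = $279.28
State unemployment insurance (employee share): $6,206.29 × 0.005 = $31.03
PFL insurance: $6,206.29 × 0.01 = $62.06
AD&D insurance premium: $375.13
Gym membership: $342.11
Total deductions = $279.28 + $31.03 + $62.06 + $375.13 + $342.11 = $1,089.61
Net pay = $6,206.29 − $1,089.61 = $5,116.68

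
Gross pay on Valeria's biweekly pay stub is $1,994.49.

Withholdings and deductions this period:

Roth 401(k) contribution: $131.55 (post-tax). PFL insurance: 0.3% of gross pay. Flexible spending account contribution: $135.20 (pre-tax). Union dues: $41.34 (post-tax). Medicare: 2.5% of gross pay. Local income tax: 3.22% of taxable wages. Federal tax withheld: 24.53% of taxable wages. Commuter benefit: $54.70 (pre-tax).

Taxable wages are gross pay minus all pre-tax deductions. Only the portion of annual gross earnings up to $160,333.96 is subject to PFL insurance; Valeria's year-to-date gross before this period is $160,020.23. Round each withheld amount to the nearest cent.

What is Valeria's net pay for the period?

$1,080.12

Commuter benefit: $54.70
Flexible spending account contribution: $135.20
Pre-tax total = $54.70 + $135.20 = $189.90
Taxable wages = $1,994.49 − $189.90 = $1,804.59
Local income tax: $1,804.59 × 0.0322 = $58.11
Federal tax withheld: $1,804.59 × 0.2453 = $442.67
PFL insurance: only $160,333.96 − $160,020.23 = $313.73 of this check is subject → $313.73 × 0.003 = $0.94
Medicare: $1,994.49 × 0.025 = $49.86
Union dues: $41.34
Roth 401(k) contribution: $131.55
Total deductions = $54.70 + $135.20 + $58.11 + $442.67 + $0.94 + $49.86 + $41.34 + $131.55 = $914.37
Net pay = $1,994.49 − $914.37 = $1,080.12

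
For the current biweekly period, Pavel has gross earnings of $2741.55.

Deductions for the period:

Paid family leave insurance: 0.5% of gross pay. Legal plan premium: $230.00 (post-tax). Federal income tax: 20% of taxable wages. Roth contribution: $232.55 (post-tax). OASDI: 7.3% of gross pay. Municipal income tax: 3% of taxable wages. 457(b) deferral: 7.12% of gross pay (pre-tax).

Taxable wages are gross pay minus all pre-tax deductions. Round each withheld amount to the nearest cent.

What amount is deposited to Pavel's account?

$1284.30

457(b) deferral: $2741.55 × 0.0712 = $195.20
Taxable wages = $2741.55 − $195.20 = $2546.35
Federal income tax: $2546.35 × 0.2 = $509.27
Municipal income tax: $2546.35 × 0.03 = $76.39
Paid family leave insurance: $2741.55 × 0.005 = $13.71
OASDI: $2741.55 × 0.073 = $200.13
Roth contribution: $232.55
Legal plan premium: $230.00
Total deductions = $195.20 + $509.27 + $76.39 + $13.71 + $200.13 + $232.55 + $230.00 = $1457.25
Net pay = $2741.55 − $1457.25 = $1284.30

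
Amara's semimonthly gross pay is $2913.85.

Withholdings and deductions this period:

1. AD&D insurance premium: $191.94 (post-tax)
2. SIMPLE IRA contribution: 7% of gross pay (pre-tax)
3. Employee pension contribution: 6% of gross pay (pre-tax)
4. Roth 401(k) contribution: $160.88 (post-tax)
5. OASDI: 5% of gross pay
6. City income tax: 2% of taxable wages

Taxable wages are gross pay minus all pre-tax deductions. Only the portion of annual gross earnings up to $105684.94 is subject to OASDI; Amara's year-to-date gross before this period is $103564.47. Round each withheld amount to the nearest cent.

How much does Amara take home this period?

SIMPLE IRA contribution: $2913.85 × 0.07 = $203.97
Employee pension contribution: $2913.85 × 0.06 = $174.83
Pre-tax total = $203.97 + $174.83 = $378.80
Taxable wages = $2913.85 − $378.80 = $2535.05
City income tax: $2535.05 × 0.02 = $50.70
OASDI: only $105684.94 − $103564.47 = $2120.47 of this check is subject → $2120.47 × 0.05 = $106.02
Roth 401(k) contribution: $160.88
AD&D insurance premium: $191.94
Total deductions = $203.97 + $174.83 + $50.70 + $106.02 + $160.88 + $191.94 = $888.34
Net pay = $2913.85 − $888.34 = $2025.51

$2025.51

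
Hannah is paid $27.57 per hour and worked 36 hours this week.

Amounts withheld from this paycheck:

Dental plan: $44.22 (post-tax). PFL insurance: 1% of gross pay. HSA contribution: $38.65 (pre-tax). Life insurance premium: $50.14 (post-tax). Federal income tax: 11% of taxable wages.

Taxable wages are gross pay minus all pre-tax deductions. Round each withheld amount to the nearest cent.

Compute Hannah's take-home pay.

$744.65

Gross pay: 36 × $27.57 = $992.52
HSA contribution: $38.65
Taxable wages = $992.52 − $38.65 = $953.87
Federal income tax: $953.87 × 0.11 = $104.93
PFL insurance: $992.52 × 0.01 = $9.93
Dental plan: $44.22
Life insurance premium: $50.14
Total deductions = $38.65 + $104.93 + $9.93 + $44.22 + $50.14 = $247.87
Net pay = $992.52 − $247.87 = $744.65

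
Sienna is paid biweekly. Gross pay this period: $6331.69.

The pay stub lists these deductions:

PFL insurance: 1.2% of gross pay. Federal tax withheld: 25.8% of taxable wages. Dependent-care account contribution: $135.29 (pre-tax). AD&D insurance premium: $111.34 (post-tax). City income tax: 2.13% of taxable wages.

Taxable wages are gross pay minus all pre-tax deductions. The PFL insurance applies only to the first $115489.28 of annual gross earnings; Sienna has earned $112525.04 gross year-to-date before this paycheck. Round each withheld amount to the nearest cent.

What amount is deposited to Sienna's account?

$4318.84

Dependent-care account contribution: $135.29
Taxable wages = $6331.69 − $135.29 = $6196.40
City income tax: $6196.40 × 0.0213 = $131.98
Federal tax withheld: $6196.40 × 0.258 = $1598.67
PFL insurance: only $115489.28 − $112525.04 = $2964.24 of this check is subject → $2964.24 × 0.012 = $35.57
AD&D insurance premium: $111.34
Total deductions = $135.29 + $131.98 + $1598.67 + $35.57 + $111.34 = $2012.85
Net pay = $6331.69 − $2012.85 = $4318.84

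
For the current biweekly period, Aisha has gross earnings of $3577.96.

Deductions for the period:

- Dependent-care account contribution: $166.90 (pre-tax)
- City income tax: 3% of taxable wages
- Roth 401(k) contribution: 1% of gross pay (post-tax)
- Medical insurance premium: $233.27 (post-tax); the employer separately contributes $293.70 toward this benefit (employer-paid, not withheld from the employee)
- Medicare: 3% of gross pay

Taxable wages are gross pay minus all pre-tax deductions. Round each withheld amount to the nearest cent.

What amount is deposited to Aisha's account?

Dependent-care account contribution: $166.90
Taxable wages = $3577.96 − $166.90 = $3411.06
City income tax: $3411.06 × 0.03 = $102.33
Medicare: $3577.96 × 0.03 = $107.34
Roth 401(k) contribution: $3577.96 × 0.01 = $35.78
Medical insurance premium: $233.27
(Employer's $293.70 toward medical insurance premium is not withheld from the employee.)
Total deductions = $166.90 + $102.33 + $107.34 + $35.78 + $233.27 = $645.62
Net pay = $3577.96 − $645.62 = $2932.34

$2932.34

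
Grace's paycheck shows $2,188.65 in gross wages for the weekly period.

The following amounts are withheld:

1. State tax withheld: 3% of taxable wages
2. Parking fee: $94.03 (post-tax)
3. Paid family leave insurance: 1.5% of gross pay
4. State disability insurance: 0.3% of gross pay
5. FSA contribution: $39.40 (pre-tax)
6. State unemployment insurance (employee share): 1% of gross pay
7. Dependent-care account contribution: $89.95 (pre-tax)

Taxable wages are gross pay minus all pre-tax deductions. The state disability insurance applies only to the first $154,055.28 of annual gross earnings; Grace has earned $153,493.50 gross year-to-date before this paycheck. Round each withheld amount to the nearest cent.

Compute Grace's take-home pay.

$1,847.08

FSA contribution: $39.40
Dependent-care account contribution: $89.95
Pre-tax total = $39.40 + $89.95 = $129.35
Taxable wages = $2,188.65 − $129.35 = $2,059.30
State tax withheld: $2,059.30 × 0.03 = $61.78
State unemployment insurance (employee share): $2,188.65 × 0.01 = $21.89
State disability insurance: only $154,055.28 − $153,493.50 = $561.78 of this check is subject → $561.78 × 0.003 = $1.69
Paid family leave insurance: $2,188.65 × 0.015 = $32.83
Parking fee: $94.03
Total deductions = $39.40 + $89.95 + $61.78 + $21.89 + $1.69 + $32.83 + $94.03 = $341.57
Net pay = $2,188.65 − $341.57 = $1,847.08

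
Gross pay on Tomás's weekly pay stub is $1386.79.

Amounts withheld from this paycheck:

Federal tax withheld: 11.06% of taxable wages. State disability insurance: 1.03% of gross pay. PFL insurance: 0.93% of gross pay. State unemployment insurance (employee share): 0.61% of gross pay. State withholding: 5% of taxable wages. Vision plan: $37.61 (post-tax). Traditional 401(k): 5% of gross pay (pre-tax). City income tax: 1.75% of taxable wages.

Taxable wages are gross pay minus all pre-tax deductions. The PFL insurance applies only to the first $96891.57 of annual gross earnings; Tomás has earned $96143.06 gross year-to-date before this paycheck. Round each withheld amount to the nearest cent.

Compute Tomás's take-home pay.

Traditional 401(k): $1386.79 × 0.05 = $69.34
Taxable wages = $1386.79 − $69.34 = $1317.45
Federal tax withheld: $1317.45 × 0.1106 = $145.71
State withholding: $1317.45 × 0.05 = $65.87
City income tax: $1317.45 × 0.0175 = $23.06
State unemployment insurance (employee share): $1386.79 × 0.0061 = $8.46
State disability insurance: $1386.79 × 0.0103 = $14.28
PFL insurance: only $96891.57 − $96143.06 = $748.51 of this check is subject → $748.51 × 0.0093 = $6.96
Vision plan: $37.61
Total deductions = $69.34 + $145.71 + $65.87 + $23.06 + $8.46 + $14.28 + $6.96 + $37.61 = $371.29
Net pay = $1386.79 − $371.29 = $1015.50

$1015.50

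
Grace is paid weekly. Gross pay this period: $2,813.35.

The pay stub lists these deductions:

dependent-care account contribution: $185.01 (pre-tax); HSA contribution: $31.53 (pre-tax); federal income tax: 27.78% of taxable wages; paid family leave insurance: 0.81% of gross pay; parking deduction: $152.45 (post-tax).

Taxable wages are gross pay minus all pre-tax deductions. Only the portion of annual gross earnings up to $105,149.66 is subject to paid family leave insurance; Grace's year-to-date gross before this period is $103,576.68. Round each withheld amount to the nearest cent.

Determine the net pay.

Dependent-care account contribution: $185.01
HSA contribution: $31.53
Pre-tax total = $185.01 + $31.53 = $216.54
Taxable wages = $2,813.35 − $216.54 = $2,596.81
Federal income tax: $2,596.81 × 0.2778 = $721.39
Paid family leave insurance: only $105,149.66 − $103,576.68 = $1,572.98 of this check is subject → $1,572.98 × 0.0081 = $12.74
Parking deduction: $152.45
Total deductions = $185.01 + $31.53 + $721.39 + $12.74 + $152.45 = $1,103.12
Net pay = $2,813.35 − $1,103.12 = $1,710.23

$1,710.23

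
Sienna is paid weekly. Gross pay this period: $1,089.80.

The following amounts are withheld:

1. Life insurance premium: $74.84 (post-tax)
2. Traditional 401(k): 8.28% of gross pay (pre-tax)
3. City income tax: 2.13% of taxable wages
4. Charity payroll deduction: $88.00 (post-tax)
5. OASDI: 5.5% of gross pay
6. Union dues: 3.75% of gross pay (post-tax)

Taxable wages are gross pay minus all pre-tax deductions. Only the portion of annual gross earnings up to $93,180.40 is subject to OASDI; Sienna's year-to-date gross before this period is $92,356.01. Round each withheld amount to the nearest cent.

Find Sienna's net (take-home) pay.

$729.22

Traditional 401(k): $1,089.80 × 0.0828 = $90.24
Taxable wages = $1,089.80 − $90.24 = $999.56
City income tax: $999.56 × 0.0213 = $21.29
OASDI: only $93,180.40 − $92,356.01 = $824.39 of this check is subject → $824.39 × 0.055 = $45.34
Life insurance premium: $74.84
Union dues: $1,089.80 × 0.0375 = $40.87
Charity payroll deduction: $88.00
Total deductions = $90.24 + $21.29 + $45.34 + $74.84 + $40.87 + $88.00 = $360.58
Net pay = $1,089.80 − $360.58 = $729.22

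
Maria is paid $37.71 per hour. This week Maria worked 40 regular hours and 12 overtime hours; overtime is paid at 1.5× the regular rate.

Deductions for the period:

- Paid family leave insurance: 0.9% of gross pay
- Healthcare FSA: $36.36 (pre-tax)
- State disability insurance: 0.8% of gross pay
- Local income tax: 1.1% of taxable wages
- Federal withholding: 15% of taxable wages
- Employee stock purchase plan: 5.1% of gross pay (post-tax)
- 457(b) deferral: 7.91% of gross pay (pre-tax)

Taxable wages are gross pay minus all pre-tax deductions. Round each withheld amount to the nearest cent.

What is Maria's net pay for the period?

Regular pay: 40 × $37.71 = $1,508.40
Overtime pay: 12 × $37.71 × 1.5 = $678.78
Gross pay = $1,508.40 + $678.78 = $2,187.18
457(b) deferral: $2,187.18 × 0.0791 = $173.01
Healthcare FSA: $36.36
Pre-tax total = $173.01 + $36.36 = $209.37
Taxable wages = $2,187.18 − $209.37 = $1,977.81
Local income tax: $1,977.81 × 0.011 = $21.76
Federal withholding: $1,977.81 × 0.15 = $296.67
Paid family leave insurance: $2,187.18 × 0.009 = $19.68
State disability insurance: $2,187.18 × 0.008 = $17.50
Employee stock purchase plan: $2,187.18 × 0.051 = $111.55
Total deductions = $173.01 + $36.36 + $21.76 + $296.67 + $19.68 + $17.50 + $111.55 = $676.53
Net pay = $2,187.18 − $676.53 = $1,510.65

$1,510.65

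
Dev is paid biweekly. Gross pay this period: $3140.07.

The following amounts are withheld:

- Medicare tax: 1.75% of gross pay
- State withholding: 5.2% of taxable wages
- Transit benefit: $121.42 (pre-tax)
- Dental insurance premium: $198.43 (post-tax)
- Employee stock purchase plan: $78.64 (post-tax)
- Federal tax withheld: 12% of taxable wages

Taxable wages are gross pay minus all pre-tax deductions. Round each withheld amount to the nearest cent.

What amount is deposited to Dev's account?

Transit benefit: $121.42
Taxable wages = $3140.07 − $121.42 = $3018.65
State withholding: $3018.65 × 0.052 = $156.97
Federal tax withheld: $3018.65 × 0.12 = $362.24
Medicare tax: $3140.07 × 0.0175 = $54.95
Employee stock purchase plan: $78.64
Dental insurance premium: $198.43
Total deductions = $121.42 + $156.97 + $362.24 + $54.95 + $78.64 + $198.43 = $972.65
Net pay = $3140.07 − $972.65 = $2167.42

$2167.42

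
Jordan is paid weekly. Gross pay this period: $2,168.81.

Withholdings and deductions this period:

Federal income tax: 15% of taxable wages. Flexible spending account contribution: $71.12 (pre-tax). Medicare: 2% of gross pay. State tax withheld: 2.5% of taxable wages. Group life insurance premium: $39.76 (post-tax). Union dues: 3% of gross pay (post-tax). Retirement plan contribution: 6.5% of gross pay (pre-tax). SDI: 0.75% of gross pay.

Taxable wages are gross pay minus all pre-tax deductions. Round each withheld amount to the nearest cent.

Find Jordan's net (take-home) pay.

$1,449.82

Retirement plan contribution: $2,168.81 × 0.065 = $140.97
Flexible spending account contribution: $71.12
Pre-tax total = $140.97 + $71.12 = $212.09
Taxable wages = $2,168.81 − $212.09 = $1,956.72
Federal income tax: $1,956.72 × 0.15 = $293.51
State tax withheld: $1,956.72 × 0.025 = $48.92
SDI: $2,168.81 × 0.0075 = $16.27
Medicare: $2,168.81 × 0.02 = $43.38
Group life insurance premium: $39.76
Union dues: $2,168.81 × 0.03 = $65.06
Total deductions = $140.97 + $71.12 + $293.51 + $48.92 + $16.27 + $43.38 + $39.76 + $65.06 = $718.99
Net pay = $2,168.81 − $718.99 = $1,449.82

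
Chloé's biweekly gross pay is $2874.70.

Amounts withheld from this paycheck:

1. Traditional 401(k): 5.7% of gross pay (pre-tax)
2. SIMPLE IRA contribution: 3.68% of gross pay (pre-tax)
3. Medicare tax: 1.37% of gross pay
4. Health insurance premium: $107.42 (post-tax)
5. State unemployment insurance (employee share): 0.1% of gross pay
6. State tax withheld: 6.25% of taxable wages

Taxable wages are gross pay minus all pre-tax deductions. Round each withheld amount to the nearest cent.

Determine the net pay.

$2292.56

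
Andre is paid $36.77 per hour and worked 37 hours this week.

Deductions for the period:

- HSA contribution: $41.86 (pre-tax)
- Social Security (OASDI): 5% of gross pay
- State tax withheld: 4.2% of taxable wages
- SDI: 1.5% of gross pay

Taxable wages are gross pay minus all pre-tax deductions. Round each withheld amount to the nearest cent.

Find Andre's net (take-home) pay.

Gross pay: 37 × $36.77 = $1,360.49
HSA contribution: $41.86
Taxable wages = $1,360.49 − $41.86 = $1,318.63
State tax withheld: $1,318.63 × 0.042 = $55.38
Social Security (OASDI): $1,360.49 × 0.05 = $68.02
SDI: $1,360.49 × 0.015 = $20.41
Total deductions = $41.86 + $55.38 + $68.02 + $20.41 = $185.67
Net pay = $1,360.49 − $185.67 = $1,174.82

$1,174.82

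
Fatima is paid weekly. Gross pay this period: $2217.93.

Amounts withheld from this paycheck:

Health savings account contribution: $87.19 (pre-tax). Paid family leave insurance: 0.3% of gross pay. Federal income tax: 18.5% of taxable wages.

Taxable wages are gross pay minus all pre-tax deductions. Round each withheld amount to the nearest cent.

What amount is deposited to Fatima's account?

Health savings account contribution: $87.19
Taxable wages = $2217.93 − $87.19 = $2130.74
Federal income tax: $2130.74 × 0.185 = $394.19
Paid family leave insurance: $2217.93 × 0.003 = $6.65
Total deductions = $87.19 + $394.19 + $6.65 = $488.03
Net pay = $2217.93 − $488.03 = $1729.90

$1729.90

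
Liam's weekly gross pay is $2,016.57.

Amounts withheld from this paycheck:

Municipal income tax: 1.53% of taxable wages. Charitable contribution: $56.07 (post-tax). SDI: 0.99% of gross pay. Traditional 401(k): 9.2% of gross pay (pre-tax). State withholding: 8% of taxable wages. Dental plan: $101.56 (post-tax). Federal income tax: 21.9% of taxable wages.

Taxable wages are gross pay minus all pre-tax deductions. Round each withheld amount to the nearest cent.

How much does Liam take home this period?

$1,077.96

Traditional 401(k): $2,016.57 × 0.092 = $185.52
Taxable wages = $2,016.57 − $185.52 = $1,831.05
Municipal income tax: $1,831.05 × 0.0153 = $28.02
Federal income tax: $1,831.05 × 0.219 = $401.00
State withholding: $1,831.05 × 0.08 = $146.48
SDI: $2,016.57 × 0.0099 = $19.96
Dental plan: $101.56
Charitable contribution: $56.07
Total deductions = $185.52 + $28.02 + $401.00 + $146.48 + $19.96 + $101.56 + $56.07 = $938.61
Net pay = $2,016.57 − $938.61 = $1,077.96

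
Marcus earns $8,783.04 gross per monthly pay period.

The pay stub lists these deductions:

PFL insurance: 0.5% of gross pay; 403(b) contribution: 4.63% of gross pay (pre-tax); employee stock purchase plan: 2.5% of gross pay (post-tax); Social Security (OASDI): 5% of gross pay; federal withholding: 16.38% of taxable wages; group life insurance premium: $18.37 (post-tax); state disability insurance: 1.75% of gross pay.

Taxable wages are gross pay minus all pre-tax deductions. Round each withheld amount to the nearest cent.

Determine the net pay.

$6,129.62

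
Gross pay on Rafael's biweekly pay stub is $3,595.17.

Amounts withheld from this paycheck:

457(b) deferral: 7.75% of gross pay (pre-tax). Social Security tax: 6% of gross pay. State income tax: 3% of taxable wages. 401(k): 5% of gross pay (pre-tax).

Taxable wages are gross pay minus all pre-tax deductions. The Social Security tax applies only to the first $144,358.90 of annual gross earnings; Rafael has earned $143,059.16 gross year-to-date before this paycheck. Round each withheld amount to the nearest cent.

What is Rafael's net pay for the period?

$2,964.70

401(k): $3,595.17 × 0.05 = $179.76
457(b) deferral: $3,595.17 × 0.0775 = $278.63
Pre-tax total = $179.76 + $278.63 = $458.39
Taxable wages = $3,595.17 − $458.39 = $3,136.78
State income tax: $3,136.78 × 0.03 = $94.10
Social Security tax: only $144,358.90 − $143,059.16 = $1,299.74 of this check is subject → $1,299.74 × 0.06 = $77.98
Total deductions = $179.76 + $278.63 + $94.10 + $77.98 = $630.47
Net pay = $3,595.17 − $630.47 = $2,964.70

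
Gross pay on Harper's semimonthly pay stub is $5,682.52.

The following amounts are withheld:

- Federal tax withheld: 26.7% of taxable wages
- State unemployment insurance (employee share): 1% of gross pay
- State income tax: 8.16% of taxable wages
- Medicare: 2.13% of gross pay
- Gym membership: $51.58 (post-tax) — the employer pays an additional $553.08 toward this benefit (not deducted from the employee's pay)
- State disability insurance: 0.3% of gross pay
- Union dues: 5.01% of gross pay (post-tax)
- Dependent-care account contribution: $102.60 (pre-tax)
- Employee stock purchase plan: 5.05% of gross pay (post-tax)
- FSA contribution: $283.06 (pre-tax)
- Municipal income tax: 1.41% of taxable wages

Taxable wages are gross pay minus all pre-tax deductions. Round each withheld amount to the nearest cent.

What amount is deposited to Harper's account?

$2,557.53

Dependent-care account contribution: $102.60
FSA contribution: $283.06
Pre-tax total = $102.60 + $283.06 = $385.66
Taxable wages = $5,682.52 − $385.66 = $5,296.86
Municipal income tax: $5,296.86 × 0.0141 = $74.69
Federal tax withheld: $5,296.86 × 0.267 = $1,414.26
State income tax: $5,296.86 × 0.0816 = $432.22
Medicare: $5,682.52 × 0.0213 = $121.04
State disability insurance: $5,682.52 × 0.003 = $17.05
State unemployment insurance (employee share): $5,682.52 × 0.01 = $56.83
Union dues: $5,682.52 × 0.0501 = $284.69
Gym membership: $51.58
Employee stock purchase plan: $5,682.52 × 0.0505 = $286.97
(Employer's $553.08 toward gym membership is not withheld from the employee.)
Total deductions = $102.60 + $283.06 + $74.69 + $1,414.26 + $432.22 + $121.04 + $17.05 + $56.83 + $284.69 + $51.58 + $286.97 = $3,124.99
Net pay = $5,682.52 − $3,124.99 = $2,557.53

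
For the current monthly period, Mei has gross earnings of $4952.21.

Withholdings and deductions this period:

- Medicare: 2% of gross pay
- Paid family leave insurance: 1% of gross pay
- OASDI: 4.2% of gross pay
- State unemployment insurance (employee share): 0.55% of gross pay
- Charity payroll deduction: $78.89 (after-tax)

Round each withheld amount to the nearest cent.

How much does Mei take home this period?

Medicare: $4952.21 × 0.02 = $99.04
Paid family leave insurance: $4952.21 × 0.01 = $49.52
OASDI: $4952.21 × 0.042 = $207.99
State unemployment insurance (employee share): $4952.21 × 0.0055 = $27.24
Charity payroll deduction: $78.89
Total deductions = $99.04 + $49.52 + $207.99 + $27.24 + $78.89 = $462.68
Net pay = $4952.21 − $462.68 = $4489.53

$4489.53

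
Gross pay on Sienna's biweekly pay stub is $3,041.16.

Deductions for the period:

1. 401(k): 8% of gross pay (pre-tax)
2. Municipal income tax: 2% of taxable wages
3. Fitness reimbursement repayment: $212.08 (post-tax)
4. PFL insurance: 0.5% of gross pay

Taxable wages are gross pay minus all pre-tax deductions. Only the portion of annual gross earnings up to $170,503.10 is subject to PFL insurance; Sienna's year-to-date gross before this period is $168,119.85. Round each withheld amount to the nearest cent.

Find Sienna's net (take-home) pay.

401(k): $3,041.16 × 0.08 = $243.29
Taxable wages = $3,041.16 − $243.29 = $2,797.87
Municipal income tax: $2,797.87 × 0.02 = $55.96
PFL insurance: only $170,503.10 − $168,119.85 = $2,383.25 of this check is subject → $2,383.25 × 0.005 = $11.92
Fitness reimbursement repayment: $212.08
Total deductions = $243.29 + $55.96 + $11.92 + $212.08 = $523.25
Net pay = $3,041.16 − $523.25 = $2,517.91

$2,517.91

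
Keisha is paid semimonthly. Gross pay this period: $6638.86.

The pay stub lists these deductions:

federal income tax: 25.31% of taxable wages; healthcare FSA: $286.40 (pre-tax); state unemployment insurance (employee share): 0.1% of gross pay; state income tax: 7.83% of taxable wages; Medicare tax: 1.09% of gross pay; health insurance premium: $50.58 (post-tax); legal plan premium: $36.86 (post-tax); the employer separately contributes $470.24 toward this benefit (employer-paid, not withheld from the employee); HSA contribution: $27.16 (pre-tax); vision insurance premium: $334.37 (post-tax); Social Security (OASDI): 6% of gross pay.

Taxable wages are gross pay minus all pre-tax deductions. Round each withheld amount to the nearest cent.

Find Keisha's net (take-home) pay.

$3329.96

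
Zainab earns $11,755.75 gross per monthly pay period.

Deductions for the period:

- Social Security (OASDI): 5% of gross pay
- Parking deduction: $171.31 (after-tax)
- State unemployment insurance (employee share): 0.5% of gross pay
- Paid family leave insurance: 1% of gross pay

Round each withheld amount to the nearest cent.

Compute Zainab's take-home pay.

$10,820.31

Paid family leave insurance: $11,755.75 × 0.01 = $117.56
Social Security (OASDI): $11,755.75 × 0.05 = $587.79
State unemployment insurance (employee share): $11,755.75 × 0.005 = $58.78
Parking deduction: $171.31
Total deductions = $117.56 + $587.79 + $58.78 + $171.31 = $935.44
Net pay = $11,755.75 − $935.44 = $10,820.31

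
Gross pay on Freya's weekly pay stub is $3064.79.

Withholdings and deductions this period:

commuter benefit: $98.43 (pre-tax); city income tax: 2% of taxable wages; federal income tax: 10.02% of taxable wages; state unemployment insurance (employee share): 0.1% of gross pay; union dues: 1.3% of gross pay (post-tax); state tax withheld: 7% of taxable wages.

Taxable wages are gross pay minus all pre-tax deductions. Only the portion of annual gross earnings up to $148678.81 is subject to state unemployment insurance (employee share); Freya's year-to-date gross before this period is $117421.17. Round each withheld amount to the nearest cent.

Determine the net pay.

Commuter benefit: $98.43
Taxable wages = $3064.79 − $98.43 = $2966.36
State tax withheld: $2966.36 × 0.07 = $207.65
Federal income tax: $2966.36 × 0.1002 = $297.23
City income tax: $2966.36 × 0.02 = $59.33
State unemployment insurance (employee share): cap not yet reached, full $3064.79 is subject → $3064.79 × 0.001 = $3.06
Union dues: $3064.79 × 0.013 = $39.84
Total deductions = $98.43 + $207.65 + $297.23 + $59.33 + $3.06 + $39.84 = $705.54
Net pay = $3064.79 − $705.54 = $2359.25

$2359.25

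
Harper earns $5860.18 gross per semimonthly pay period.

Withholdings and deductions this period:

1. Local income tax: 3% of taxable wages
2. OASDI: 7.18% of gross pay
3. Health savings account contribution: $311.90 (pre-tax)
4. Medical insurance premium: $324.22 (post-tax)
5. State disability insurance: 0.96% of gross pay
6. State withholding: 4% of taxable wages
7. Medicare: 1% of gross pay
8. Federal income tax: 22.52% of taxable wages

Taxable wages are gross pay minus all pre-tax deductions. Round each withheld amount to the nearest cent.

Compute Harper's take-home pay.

$3050.59

Health savings account contribution: $311.90
Taxable wages = $5860.18 − $311.90 = $5548.28
State withholding: $5548.28 × 0.04 = $221.93
Local income tax: $5548.28 × 0.03 = $166.45
Federal income tax: $5548.28 × 0.2252 = $1249.47
OASDI: $5860.18 × 0.0718 = $420.76
State disability insurance: $5860.18 × 0.0096 = $56.26
Medicare: $5860.18 × 0.01 = $58.60
Medical insurance premium: $324.22
Total deductions = $311.90 + $221.93 + $166.45 + $1249.47 + $420.76 + $56.26 + $58.60 + $324.22 = $2809.59
Net pay = $5860.18 − $2809.59 = $3050.59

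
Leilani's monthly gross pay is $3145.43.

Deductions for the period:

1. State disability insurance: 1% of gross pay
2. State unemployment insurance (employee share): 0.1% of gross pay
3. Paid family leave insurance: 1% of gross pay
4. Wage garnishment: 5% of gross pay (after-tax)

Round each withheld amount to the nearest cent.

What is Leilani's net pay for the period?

$2922.11

State disability insurance: $3145.43 × 0.01 = $31.45
State unemployment insurance (employee share): $3145.43 × 0.001 = $3.15
Paid family leave insurance: $3145.43 × 0.01 = $31.45
Wage garnishment: $3145.43 × 0.05 = $157.27
Total deductions = $31.45 + $3.15 + $31.45 + $157.27 = $223.32
Net pay = $3145.43 − $223.32 = $2922.11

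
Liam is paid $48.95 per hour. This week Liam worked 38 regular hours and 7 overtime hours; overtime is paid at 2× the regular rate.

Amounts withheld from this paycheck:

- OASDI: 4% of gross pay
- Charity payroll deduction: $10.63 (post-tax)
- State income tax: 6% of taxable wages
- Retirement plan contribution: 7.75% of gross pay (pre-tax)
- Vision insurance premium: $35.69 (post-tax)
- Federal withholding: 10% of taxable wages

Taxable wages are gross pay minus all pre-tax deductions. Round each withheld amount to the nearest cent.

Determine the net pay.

$1,824.29

Regular pay: 38 × $48.95 = $1,860.10
Overtime pay: 7 × $48.95 × 2 = $685.30
Gross pay = $1,860.10 + $685.30 = $2,545.40
Retirement plan contribution: $2,545.40 × 0.0775 = $197.27
Taxable wages = $2,545.40 − $197.27 = $2,348.13
Federal withholding: $2,348.13 × 0.1 = $234.81
State income tax: $2,348.13 × 0.06 = $140.89
OASDI: $2,545.40 × 0.04 = $101.82
Charity payroll deduction: $10.63
Vision insurance premium: $35.69
Total deductions = $197.27 + $234.81 + $140.89 + $101.82 + $10.63 + $35.69 = $721.11
Net pay = $2,545.40 − $721.11 = $1,824.29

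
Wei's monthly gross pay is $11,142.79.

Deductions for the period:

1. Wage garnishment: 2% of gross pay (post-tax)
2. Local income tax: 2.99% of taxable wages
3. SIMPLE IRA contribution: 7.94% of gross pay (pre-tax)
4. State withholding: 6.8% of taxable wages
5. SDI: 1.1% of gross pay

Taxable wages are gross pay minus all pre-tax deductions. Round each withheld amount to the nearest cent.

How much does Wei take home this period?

SIMPLE IRA contribution: $11,142.79 × 0.0794 = $884.74
Taxable wages = $11,142.79 − $884.74 = $10,258.05
State withholding: $10,258.05 × 0.068 = $697.55
Local income tax: $10,258.05 × 0.0299 = $306.72
SDI: $11,142.79 × 0.011 = $122.57
Wage garnishment: $11,142.79 × 0.02 = $222.86
Total deductions = $884.74 + $697.55 + $306.72 + $122.57 + $222.86 = $2,234.44
Net pay = $11,142.79 − $2,234.44 = $8,908.35

$8,908.35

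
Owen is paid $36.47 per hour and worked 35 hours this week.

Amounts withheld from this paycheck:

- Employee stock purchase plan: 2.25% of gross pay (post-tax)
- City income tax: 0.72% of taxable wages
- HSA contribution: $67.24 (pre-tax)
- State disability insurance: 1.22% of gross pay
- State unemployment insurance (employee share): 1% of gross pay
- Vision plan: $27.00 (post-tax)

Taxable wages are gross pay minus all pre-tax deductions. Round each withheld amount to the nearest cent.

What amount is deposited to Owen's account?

$1116.45

Gross pay: 35 × $36.47 = $1276.45
HSA contribution: $67.24
Taxable wages = $1276.45 − $67.24 = $1209.21
City income tax: $1209.21 × 0.0072 = $8.71
State disability insurance: $1276.45 × 0.0122 = $15.57
State unemployment insurance (employee share): $1276.45 × 0.01 = $12.76
Employee stock purchase plan: $1276.45 × 0.0225 = $28.72
Vision plan: $27.00
Total deductions = $67.24 + $8.71 + $15.57 + $12.76 + $28.72 + $27.00 = $160.00
Net pay = $1276.45 − $160.00 = $1116.45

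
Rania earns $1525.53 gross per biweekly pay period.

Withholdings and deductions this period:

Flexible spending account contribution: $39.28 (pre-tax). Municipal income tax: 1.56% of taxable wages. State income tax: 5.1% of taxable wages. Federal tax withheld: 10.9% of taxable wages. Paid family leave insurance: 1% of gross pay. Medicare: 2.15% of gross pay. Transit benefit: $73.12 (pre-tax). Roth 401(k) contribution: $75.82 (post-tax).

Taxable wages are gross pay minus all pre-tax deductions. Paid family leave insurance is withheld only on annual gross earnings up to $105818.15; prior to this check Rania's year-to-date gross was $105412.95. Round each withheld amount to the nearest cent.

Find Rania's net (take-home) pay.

Transit benefit: $73.12
Flexible spending account contribution: $39.28
Pre-tax total = $73.12 + $39.28 = $112.40
Taxable wages = $1525.53 − $112.40 = $1413.13
Federal tax withheld: $1413.13 × 0.109 = $154.03
State income tax: $1413.13 × 0.051 = $72.07
Municipal income tax: $1413.13 × 0.0156 = $22.04
Medicare: $1525.53 × 0.0215 = $32.80
Paid family leave insurance: only $105818.15 − $105412.95 = $405.20 of this check is subject → $405.20 × 0.01 = $4.05
Roth 401(k) contribution: $75.82
Total deductions = $73.12 + $39.28 + $154.03 + $72.07 + $22.04 + $32.80 + $4.05 + $75.82 = $473.21
Net pay = $1525.53 − $473.21 = $1052.32

$1052.32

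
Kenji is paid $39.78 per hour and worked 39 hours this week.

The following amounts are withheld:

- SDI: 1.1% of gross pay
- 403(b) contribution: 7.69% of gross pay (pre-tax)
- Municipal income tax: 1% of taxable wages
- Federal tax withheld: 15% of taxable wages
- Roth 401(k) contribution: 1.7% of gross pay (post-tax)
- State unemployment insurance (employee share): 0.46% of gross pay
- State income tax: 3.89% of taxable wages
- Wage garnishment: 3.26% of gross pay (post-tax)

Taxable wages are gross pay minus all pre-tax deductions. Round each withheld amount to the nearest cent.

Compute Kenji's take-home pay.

Gross pay: 39 × $39.78 = $1551.42
403(b) contribution: $1551.42 × 0.0769 = $119.30
Taxable wages = $1551.42 − $119.30 = $1432.12
State income tax: $1432.12 × 0.0389 = $55.71
Federal tax withheld: $1432.12 × 0.15 = $214.82
Municipal income tax: $1432.12 × 0.01 = $14.32
State unemployment insurance (employee share): $1551.42 × 0.0046 = $7.14
SDI: $1551.42 × 0.011 = $17.07
Wage garnishment: $1551.42 × 0.0326 = $50.58
Roth 401(k) contribution: $1551.42 × 0.017 = $26.37
Total deductions = $119.30 + $55.71 + $214.82 + $14.32 + $7.14 + $17.07 + $50.58 + $26.37 = $505.31
Net pay = $1551.42 − $505.31 = $1046.11

$1046.11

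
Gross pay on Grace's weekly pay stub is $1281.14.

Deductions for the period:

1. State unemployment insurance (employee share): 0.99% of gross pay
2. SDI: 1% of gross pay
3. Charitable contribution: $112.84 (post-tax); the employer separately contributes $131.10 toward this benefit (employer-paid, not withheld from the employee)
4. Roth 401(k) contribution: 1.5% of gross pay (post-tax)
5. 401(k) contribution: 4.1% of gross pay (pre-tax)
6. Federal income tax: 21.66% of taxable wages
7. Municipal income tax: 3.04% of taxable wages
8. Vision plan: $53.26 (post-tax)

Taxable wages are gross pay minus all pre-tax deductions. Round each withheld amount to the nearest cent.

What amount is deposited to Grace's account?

401(k) contribution: $1281.14 × 0.041 = $52.53
Taxable wages = $1281.14 − $52.53 = $1228.61
Municipal income tax: $1228.61 × 0.0304 = $37.35
Federal income tax: $1228.61 × 0.2166 = $266.12
SDI: $1281.14 × 0.01 = $12.81
State unemployment insurance (employee share): $1281.14 × 0.0099 = $12.68
Roth 401(k) contribution: $1281.14 × 0.015 = $19.22
Charitable contribution: $112.84
Vision plan: $53.26
(Employer's $131.10 toward charitable contribution is not withheld from the employee.)
Total deductions = $52.53 + $37.35 + $266.12 + $12.81 + $12.68 + $19.22 + $112.84 + $53.26 = $566.81
Net pay = $1281.14 − $566.81 = $714.33

$714.33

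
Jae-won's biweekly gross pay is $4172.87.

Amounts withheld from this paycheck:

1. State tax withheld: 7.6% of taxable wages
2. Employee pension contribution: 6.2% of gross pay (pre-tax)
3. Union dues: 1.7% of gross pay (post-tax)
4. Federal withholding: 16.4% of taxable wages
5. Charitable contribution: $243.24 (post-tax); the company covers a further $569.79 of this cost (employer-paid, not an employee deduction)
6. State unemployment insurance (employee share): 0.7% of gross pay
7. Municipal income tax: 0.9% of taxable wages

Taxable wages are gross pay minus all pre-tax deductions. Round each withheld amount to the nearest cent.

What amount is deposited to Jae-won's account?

$2596.13

Employee pension contribution: $4172.87 × 0.062 = $258.72
Taxable wages = $4172.87 − $258.72 = $3914.15
State tax withheld: $3914.15 × 0.076 = $297.48
Federal withholding: $3914.15 × 0.164 = $641.92
Municipal income tax: $3914.15 × 0.009 = $35.23
State unemployment insurance (employee share): $4172.87 × 0.007 = $29.21
Union dues: $4172.87 × 0.017 = $70.94
Charitable contribution: $243.24
(Employer's $569.79 toward charitable contribution is not withheld from the employee.)
Total deductions = $258.72 + $297.48 + $641.92 + $35.23 + $29.21 + $70.94 + $243.24 = $1576.74
Net pay = $4172.87 − $1576.74 = $2596.13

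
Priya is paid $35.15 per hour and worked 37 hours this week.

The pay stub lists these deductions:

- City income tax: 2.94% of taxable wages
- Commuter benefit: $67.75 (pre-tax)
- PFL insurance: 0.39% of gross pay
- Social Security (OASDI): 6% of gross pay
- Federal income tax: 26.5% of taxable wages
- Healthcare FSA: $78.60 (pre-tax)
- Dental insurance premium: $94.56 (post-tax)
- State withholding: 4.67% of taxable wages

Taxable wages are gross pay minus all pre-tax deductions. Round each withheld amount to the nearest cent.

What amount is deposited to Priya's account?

$582.85

Gross pay: 37 × $35.15 = $1,300.55
Healthcare FSA: $78.60
Commuter benefit: $67.75
Pre-tax total = $78.60 + $67.75 = $146.35
Taxable wages = $1,300.55 − $146.35 = $1,154.20
City income tax: $1,154.20 × 0.0294 = $33.93
State withholding: $1,154.20 × 0.0467 = $53.90
Federal income tax: $1,154.20 × 0.265 = $305.86
Social Security (OASDI): $1,300.55 × 0.06 = $78.03
PFL insurance: $1,300.55 × 0.0039 = $5.07
Dental insurance premium: $94.56
Total deductions = $78.60 + $67.75 + $33.93 + $53.90 + $305.86 + $78.03 + $5.07 + $94.56 = $717.70
Net pay = $1,300.55 − $717.70 = $582.85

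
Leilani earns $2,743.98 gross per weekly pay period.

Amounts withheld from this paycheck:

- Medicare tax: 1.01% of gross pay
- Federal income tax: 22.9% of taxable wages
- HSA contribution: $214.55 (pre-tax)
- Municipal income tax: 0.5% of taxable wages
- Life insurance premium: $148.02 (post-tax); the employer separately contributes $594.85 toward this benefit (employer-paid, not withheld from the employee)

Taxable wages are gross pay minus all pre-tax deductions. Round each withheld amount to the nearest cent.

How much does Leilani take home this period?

HSA contribution: $214.55
Taxable wages = $2,743.98 − $214.55 = $2,529.43
Federal income tax: $2,529.43 × 0.229 = $579.24
Municipal income tax: $2,529.43 × 0.005 = $12.65
Medicare tax: $2,743.98 × 0.0101 = $27.71
Life insurance premium: $148.02
(Employer's $594.85 toward life insurance premium is not withheld from the employee.)
Total deductions = $214.55 + $579.24 + $12.65 + $27.71 + $148.02 = $982.17
Net pay = $2,743.98 − $982.17 = $1,761.81

$1,761.81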